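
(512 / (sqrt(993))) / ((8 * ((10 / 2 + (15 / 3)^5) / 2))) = 64 * sqrt(993) / 1554045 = 0.00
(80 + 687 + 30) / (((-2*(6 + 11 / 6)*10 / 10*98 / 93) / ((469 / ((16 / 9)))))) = -134084889 / 10528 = -12736.03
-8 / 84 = -2 / 21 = -0.10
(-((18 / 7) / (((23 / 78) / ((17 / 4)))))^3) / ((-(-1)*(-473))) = 107.63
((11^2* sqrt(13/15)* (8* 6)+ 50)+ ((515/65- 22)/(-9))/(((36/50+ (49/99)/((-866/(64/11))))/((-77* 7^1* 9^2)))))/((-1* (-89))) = -1009.29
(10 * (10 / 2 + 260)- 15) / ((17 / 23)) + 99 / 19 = 67834 / 19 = 3570.21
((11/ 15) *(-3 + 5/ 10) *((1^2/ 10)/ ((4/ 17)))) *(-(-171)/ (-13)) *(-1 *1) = -10659/ 1040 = -10.25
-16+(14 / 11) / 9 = -1570 / 99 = -15.86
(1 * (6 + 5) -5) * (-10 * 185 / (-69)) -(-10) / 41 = 151930 / 943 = 161.11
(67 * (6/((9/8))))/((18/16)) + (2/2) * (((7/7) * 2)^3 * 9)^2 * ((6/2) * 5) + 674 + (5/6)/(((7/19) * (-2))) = 59535377/756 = 78750.50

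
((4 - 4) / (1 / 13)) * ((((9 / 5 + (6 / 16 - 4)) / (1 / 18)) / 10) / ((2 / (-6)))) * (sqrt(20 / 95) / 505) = 0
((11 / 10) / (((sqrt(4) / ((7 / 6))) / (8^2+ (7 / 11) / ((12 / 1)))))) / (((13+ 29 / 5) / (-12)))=-59185 / 2256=-26.23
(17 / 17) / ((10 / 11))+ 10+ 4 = 151 / 10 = 15.10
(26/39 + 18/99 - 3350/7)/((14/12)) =-220708/539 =-409.48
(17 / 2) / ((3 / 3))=17 / 2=8.50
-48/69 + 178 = 4078/23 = 177.30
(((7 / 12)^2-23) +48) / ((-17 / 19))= -69331 / 2448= -28.32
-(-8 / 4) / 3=2 / 3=0.67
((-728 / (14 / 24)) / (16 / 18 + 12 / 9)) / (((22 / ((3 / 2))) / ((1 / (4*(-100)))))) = 1053 / 11000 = 0.10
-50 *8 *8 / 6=-1600 / 3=-533.33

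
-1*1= -1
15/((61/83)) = 1245/61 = 20.41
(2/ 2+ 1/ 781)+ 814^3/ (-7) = -421234799990/ 5467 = -77050448.14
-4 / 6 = -2 / 3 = -0.67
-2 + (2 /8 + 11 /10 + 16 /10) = 0.95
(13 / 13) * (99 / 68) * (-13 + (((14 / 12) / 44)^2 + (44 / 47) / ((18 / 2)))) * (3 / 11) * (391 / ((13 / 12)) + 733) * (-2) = 1802137040871 / 160873856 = 11202.17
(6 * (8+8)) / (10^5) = 3 / 3125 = 0.00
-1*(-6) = 6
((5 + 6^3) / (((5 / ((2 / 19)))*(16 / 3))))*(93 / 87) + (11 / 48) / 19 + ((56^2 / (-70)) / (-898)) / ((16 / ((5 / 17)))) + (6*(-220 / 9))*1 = -49029724997 / 336462640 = -145.72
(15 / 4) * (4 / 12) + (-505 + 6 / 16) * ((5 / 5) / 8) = -3957 / 64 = -61.83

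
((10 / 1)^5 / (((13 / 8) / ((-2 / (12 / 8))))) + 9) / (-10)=3199649 / 390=8204.23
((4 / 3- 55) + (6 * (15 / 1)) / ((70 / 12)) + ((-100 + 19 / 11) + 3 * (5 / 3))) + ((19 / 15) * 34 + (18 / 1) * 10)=35249 / 385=91.56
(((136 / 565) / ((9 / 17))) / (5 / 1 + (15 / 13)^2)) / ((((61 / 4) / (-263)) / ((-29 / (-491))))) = -5960164912 / 81480946725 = -0.07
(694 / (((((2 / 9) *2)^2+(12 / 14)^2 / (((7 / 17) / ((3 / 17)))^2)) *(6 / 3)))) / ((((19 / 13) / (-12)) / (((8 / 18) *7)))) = -8188168716 / 307135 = -26659.84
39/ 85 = 0.46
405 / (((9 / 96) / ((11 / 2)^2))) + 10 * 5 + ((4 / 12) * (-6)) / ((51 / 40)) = 6667150 / 51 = 130728.43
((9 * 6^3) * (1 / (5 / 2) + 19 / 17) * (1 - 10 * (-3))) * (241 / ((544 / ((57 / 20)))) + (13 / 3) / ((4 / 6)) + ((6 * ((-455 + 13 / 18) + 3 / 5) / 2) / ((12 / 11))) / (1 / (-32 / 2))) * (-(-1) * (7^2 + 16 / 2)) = 2406913373630889 / 23120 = 104105249724.52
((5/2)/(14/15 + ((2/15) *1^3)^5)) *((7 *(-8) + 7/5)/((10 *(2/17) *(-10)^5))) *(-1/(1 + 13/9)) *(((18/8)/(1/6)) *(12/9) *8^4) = -730790424/19491505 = -37.49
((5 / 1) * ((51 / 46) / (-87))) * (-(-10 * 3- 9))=-3315 / 1334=-2.49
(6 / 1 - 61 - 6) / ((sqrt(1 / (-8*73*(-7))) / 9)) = -35101.67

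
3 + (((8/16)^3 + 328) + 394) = 5801/8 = 725.12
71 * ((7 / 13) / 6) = 497 / 78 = 6.37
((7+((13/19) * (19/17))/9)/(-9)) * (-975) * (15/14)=880750/1071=822.36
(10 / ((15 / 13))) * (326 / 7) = 8476 / 21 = 403.62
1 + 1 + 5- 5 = 2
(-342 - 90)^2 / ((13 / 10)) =1866240 / 13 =143556.92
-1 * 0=0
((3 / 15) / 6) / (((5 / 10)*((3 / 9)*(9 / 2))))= 2 / 45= 0.04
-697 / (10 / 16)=-5576 / 5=-1115.20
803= 803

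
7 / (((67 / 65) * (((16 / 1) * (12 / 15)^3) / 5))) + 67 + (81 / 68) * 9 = 81.87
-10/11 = -0.91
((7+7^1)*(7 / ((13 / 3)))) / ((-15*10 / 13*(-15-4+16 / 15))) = 147 / 1345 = 0.11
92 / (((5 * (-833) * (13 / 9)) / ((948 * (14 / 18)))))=-87216 / 7735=-11.28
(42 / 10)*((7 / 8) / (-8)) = -147 / 320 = -0.46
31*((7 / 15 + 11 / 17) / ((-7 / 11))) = -96844 / 1785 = -54.25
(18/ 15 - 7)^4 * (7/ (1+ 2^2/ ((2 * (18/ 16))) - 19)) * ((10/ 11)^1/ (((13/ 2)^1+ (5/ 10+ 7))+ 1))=-14852901/ 501875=-29.59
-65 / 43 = -1.51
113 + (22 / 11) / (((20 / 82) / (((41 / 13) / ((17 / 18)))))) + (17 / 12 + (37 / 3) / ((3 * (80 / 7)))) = 22620371 / 159120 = 142.16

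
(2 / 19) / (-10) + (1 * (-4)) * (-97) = 36859 / 95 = 387.99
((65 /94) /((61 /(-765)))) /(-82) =49725 /470188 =0.11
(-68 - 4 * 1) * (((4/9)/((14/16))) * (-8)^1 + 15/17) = 27256/119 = 229.04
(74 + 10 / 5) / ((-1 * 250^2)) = -19 / 15625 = -0.00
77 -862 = -785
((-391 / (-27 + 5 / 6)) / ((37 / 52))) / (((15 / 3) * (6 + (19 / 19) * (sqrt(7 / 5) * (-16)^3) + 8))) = -124919808 * sqrt(35) / 852757801735 - 60996 / 24364508621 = -0.00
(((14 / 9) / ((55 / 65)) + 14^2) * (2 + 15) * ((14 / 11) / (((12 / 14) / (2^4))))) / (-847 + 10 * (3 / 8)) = -1044168832 / 11019591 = -94.76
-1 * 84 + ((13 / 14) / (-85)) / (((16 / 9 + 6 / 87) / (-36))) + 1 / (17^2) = -204240496 / 2437715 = -83.78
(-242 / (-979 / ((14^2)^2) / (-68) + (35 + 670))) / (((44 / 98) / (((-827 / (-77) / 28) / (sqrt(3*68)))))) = -15885016*sqrt(51) / 5524992057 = -0.02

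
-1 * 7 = -7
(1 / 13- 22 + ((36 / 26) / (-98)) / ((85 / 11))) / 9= -395708 / 162435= -2.44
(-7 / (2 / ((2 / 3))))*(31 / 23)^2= -6727 / 1587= -4.24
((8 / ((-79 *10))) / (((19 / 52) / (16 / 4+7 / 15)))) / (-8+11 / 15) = 13936 / 818045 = 0.02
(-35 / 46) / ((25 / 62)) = -217 / 115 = -1.89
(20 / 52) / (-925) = -1 / 2405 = -0.00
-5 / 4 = -1.25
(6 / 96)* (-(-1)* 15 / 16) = 0.06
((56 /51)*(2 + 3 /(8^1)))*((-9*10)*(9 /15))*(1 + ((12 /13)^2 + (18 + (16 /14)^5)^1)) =-21178444734 /6898073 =-3070.20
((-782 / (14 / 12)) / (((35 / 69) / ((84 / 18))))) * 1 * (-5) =215832 / 7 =30833.14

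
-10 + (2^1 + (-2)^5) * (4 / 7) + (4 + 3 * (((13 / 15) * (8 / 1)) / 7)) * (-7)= -2658 / 35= -75.94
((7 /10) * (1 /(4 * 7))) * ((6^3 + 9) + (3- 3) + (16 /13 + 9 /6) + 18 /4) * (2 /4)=3019 /1040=2.90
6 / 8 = 3 / 4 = 0.75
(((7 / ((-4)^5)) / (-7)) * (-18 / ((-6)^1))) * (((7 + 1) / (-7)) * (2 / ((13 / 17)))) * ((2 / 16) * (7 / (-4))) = 51 / 26624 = 0.00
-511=-511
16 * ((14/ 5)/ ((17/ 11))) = 2464/ 85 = 28.99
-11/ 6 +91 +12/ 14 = 90.02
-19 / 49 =-0.39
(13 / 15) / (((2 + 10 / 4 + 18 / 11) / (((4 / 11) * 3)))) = 104 / 675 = 0.15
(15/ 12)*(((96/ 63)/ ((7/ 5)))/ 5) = 40/ 147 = 0.27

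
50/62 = 25/31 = 0.81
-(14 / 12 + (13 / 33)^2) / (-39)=2879 / 84942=0.03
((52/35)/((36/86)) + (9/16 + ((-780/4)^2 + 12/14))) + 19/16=47919257/1260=38031.16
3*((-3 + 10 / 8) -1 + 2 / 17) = -537 / 68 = -7.90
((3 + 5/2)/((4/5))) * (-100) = -1375/2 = -687.50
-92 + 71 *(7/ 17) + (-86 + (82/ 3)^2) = 598.35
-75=-75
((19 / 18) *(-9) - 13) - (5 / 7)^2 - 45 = -6665 / 98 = -68.01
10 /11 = 0.91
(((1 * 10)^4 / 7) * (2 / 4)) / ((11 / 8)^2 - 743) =-320000 / 332017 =-0.96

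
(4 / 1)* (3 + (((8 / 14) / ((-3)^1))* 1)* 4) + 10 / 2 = 293 / 21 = 13.95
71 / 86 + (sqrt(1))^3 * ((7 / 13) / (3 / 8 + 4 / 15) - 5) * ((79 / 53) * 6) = -23716471 / 651794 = -36.39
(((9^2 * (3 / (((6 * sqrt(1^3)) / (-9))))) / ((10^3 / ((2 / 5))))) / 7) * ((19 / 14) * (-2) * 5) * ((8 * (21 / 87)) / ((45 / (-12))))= -18468 / 126875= -0.15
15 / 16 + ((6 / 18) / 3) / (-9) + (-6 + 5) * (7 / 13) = 6515 / 16848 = 0.39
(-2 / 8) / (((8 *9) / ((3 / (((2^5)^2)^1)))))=-1 / 98304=-0.00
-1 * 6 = -6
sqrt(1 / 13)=sqrt(13) / 13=0.28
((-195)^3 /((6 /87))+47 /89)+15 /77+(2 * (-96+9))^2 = -107485410.78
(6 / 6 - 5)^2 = 16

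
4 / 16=1 / 4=0.25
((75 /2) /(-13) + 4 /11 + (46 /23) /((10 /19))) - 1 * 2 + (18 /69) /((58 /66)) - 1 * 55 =-52864087 /953810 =-55.42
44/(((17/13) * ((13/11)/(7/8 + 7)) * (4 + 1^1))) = 7623/170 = 44.84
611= 611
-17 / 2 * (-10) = 85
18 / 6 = 3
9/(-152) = -0.06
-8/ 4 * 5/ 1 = -10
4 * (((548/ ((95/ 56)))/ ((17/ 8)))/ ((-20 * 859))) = -245504/ 6936425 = -0.04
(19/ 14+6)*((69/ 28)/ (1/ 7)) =7107/ 56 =126.91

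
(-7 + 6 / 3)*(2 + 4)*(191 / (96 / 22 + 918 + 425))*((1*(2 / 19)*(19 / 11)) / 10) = -1146 / 14821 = -0.08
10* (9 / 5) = 18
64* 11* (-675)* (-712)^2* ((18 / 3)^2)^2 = -312206126284800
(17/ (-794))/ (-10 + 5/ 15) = 51/ 23026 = 0.00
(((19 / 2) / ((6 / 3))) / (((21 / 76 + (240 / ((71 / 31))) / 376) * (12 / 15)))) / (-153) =-6023285 / 86143284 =-0.07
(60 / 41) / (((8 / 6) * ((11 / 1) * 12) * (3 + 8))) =15 / 19844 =0.00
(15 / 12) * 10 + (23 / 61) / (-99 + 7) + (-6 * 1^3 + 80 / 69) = 128885 / 16836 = 7.66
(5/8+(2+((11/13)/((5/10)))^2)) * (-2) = -7421/676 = -10.98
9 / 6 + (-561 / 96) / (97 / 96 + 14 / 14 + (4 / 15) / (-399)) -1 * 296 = -228948613 / 769814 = -297.41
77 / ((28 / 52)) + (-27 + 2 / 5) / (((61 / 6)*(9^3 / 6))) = 3532283 / 24705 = 142.98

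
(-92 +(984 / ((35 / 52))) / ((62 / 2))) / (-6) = 24326 / 3255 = 7.47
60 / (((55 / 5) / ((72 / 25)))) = 15.71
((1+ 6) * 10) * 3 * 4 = 840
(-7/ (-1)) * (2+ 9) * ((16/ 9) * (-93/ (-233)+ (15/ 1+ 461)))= 136753232/ 2097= 65213.75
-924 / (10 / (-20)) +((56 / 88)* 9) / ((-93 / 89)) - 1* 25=1817.52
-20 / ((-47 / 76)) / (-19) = -80 / 47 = -1.70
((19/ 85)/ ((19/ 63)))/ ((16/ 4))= 63/ 340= 0.19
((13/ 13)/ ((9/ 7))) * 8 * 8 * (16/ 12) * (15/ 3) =8960/ 27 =331.85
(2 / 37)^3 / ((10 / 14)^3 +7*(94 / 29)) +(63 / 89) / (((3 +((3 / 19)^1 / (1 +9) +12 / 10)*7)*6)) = 7729600349611 / 753637927213467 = 0.01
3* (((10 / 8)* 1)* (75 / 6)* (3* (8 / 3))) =375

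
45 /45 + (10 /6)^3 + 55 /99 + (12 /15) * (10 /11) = 2053 /297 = 6.91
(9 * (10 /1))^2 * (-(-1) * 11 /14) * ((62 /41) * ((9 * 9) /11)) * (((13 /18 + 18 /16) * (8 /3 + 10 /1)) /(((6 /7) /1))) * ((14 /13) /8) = 1110426975 /4264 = 260419.08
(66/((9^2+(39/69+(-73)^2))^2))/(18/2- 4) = 1058/2346372765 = 0.00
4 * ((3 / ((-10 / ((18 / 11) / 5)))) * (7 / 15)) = -252 / 1375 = -0.18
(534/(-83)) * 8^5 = -17498112/83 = -210820.63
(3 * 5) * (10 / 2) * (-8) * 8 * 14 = -67200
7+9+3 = 19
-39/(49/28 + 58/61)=-9516/659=-14.44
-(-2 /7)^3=8 /343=0.02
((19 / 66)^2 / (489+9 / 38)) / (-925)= -6859 / 37454358150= -0.00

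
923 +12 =935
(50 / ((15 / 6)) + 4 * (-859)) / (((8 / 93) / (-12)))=476532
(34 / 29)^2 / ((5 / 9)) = 2.47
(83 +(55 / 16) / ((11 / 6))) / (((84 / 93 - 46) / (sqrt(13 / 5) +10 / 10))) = -21049 * sqrt(65) / 55920 - 21049 / 11184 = -4.92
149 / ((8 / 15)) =279.38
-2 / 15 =-0.13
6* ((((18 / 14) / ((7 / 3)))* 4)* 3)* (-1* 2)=-79.35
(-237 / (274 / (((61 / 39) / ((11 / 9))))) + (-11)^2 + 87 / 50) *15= 178718538 / 97955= 1824.50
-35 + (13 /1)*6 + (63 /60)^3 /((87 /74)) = 5102219 /116000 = 43.98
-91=-91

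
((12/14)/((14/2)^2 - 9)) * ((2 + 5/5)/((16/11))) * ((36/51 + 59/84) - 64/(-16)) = 254859/1066240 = 0.24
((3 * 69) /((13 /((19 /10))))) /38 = 207 /260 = 0.80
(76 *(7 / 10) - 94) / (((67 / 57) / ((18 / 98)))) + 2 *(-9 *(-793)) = 234203058 / 16415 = 14267.62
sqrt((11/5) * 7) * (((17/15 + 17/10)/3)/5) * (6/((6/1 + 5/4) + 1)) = 68 * sqrt(385)/2475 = 0.54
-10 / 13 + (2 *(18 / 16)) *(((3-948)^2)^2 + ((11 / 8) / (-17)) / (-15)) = 1794360713905.49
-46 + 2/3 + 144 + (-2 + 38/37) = 10844/111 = 97.69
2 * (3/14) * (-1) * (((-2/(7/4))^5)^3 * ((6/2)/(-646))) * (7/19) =-158329674399744/29135784986520191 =-0.01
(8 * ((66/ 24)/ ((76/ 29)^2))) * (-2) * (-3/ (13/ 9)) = 249777/ 18772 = 13.31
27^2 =729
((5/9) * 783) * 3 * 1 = 1305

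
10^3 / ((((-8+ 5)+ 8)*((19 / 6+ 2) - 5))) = 1200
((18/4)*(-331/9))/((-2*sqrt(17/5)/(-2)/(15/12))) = -1655*sqrt(85)/136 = -112.19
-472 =-472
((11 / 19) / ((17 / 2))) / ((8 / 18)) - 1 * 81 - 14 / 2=-56749 / 646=-87.85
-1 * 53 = -53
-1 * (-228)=228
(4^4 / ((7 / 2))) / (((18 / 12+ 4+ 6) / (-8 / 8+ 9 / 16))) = -64 / 23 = -2.78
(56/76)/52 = 7/494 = 0.01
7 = 7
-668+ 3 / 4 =-667.25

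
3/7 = 0.43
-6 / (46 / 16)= -48 / 23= -2.09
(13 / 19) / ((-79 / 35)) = -455 / 1501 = -0.30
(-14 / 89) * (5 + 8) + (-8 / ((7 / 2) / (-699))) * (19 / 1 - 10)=8957110 / 623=14377.38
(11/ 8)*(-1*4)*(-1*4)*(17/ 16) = 187/ 8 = 23.38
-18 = -18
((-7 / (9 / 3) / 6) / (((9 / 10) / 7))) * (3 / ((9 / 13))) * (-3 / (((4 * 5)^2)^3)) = 637 / 1036800000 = 0.00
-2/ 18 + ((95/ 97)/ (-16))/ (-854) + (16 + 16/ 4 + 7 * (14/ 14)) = 320749591/ 11928672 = 26.89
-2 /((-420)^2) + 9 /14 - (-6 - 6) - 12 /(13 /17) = -3496513 /1146600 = -3.05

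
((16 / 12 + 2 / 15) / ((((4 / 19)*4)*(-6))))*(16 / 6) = -209 / 270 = -0.77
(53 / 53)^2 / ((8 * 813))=1 / 6504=0.00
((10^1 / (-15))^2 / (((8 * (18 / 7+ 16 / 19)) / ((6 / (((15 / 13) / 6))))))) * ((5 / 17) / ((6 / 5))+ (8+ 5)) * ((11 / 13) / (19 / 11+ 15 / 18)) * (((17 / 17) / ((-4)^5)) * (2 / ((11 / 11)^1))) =-21741643 / 5008673280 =-0.00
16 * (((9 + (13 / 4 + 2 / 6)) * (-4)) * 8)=-6442.67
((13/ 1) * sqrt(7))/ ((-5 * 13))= -sqrt(7)/ 5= -0.53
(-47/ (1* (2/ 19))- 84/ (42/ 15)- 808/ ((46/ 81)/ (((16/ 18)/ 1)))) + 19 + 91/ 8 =-314791/ 184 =-1710.82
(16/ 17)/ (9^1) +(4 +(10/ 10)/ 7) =4549/ 1071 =4.25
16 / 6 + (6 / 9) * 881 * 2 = 3532 / 3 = 1177.33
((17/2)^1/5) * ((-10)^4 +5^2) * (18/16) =306765/16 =19172.81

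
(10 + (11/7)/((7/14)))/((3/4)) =368/21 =17.52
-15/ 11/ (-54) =5/ 198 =0.03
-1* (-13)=13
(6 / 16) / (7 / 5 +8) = 15 / 376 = 0.04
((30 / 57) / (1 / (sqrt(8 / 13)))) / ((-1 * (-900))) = sqrt(26) / 11115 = 0.00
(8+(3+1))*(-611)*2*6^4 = -19004544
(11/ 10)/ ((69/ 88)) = 484/ 345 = 1.40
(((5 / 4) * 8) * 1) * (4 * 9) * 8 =2880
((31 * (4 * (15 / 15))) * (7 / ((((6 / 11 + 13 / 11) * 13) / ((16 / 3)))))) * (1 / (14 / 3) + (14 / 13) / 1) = 2564320 / 9633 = 266.20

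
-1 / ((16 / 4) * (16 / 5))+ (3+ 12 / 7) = 2077 / 448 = 4.64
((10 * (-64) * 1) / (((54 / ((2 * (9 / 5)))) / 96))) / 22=-2048 / 11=-186.18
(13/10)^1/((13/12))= 6/5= 1.20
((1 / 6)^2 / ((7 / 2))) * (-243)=-27 / 14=-1.93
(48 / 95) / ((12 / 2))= 8 / 95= 0.08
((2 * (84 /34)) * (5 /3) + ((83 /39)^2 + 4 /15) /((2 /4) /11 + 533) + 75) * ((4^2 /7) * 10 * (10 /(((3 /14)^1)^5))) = 3102999046064404480 /73683684477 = 42112430.56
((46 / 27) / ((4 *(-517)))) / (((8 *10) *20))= -23 / 44668800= -0.00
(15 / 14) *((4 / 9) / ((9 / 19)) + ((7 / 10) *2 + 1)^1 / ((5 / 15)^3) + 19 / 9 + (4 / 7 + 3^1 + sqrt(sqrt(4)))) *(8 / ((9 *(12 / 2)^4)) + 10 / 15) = 695 *sqrt(2) / 972 + 14072221 / 275562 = 52.08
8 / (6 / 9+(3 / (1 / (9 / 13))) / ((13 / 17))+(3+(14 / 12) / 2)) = 5408 / 4709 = 1.15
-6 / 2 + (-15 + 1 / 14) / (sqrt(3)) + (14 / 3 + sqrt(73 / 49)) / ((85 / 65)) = -209*sqrt(3) / 42 + 29 / 51 + 13*sqrt(73) / 119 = -7.12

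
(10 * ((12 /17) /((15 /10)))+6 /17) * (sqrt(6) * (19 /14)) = 817 * sqrt(6) /119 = 16.82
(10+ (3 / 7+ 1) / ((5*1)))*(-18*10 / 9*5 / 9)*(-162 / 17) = 129600 / 119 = 1089.08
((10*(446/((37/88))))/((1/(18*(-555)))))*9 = -953726400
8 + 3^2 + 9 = 26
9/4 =2.25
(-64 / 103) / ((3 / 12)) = -256 / 103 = -2.49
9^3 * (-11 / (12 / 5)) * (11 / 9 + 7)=-54945 / 2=-27472.50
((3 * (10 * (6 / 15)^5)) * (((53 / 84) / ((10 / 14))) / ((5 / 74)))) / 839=62752 / 13109375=0.00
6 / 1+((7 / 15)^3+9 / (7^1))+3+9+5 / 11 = 5156411 / 259875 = 19.84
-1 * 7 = -7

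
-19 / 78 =-0.24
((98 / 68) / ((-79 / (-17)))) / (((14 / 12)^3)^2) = 23328 / 189679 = 0.12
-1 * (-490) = 490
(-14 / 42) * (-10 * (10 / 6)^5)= 31250 / 729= 42.87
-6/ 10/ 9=-1/ 15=-0.07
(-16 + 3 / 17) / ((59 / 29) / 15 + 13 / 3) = -39005 / 11016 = -3.54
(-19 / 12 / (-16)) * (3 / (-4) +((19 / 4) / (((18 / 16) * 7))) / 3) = -0.05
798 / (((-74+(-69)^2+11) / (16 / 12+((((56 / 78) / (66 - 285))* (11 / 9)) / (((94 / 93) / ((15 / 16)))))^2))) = 0.23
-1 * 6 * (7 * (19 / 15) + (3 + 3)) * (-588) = 262248 / 5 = 52449.60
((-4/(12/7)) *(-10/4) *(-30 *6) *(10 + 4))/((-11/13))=17372.73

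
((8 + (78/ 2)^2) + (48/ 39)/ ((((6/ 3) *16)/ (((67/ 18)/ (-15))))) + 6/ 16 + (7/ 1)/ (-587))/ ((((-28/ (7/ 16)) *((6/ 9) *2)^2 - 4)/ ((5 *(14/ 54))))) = -88228955759/ 5241581280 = -16.83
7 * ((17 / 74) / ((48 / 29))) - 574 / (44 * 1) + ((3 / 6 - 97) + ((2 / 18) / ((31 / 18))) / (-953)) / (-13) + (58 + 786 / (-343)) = 262795855354741 / 5147041964064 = 51.06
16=16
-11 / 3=-3.67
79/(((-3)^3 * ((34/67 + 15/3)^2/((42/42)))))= -354631/3676347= -0.10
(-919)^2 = 844561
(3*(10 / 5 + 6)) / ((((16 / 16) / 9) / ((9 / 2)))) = 972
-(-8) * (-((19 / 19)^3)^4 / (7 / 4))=-32 / 7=-4.57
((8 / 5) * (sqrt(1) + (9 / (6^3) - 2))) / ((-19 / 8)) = 184 / 285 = 0.65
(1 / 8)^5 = 1 / 32768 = 0.00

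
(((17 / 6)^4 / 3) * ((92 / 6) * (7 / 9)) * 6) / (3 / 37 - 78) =-497534597 / 25220484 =-19.73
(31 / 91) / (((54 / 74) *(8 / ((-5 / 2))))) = -5735 / 39312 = -0.15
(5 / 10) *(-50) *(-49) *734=899150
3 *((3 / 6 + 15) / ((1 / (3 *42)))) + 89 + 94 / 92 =273655 / 46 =5949.02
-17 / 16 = -1.06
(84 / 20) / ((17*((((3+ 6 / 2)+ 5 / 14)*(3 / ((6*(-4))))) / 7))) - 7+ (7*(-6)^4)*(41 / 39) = 937036513 / 98345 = 9528.05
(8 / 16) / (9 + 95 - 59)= 1 / 90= 0.01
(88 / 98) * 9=396 / 49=8.08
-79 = -79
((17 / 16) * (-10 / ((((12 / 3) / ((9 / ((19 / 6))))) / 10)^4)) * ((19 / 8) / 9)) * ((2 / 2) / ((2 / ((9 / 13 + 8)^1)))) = -354478528125 / 11413376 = -31058.17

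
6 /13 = 0.46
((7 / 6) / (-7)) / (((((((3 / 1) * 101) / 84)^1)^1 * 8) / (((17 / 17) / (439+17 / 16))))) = -28 / 2133423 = -0.00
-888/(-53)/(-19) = -888/1007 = -0.88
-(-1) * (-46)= -46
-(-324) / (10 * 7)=162 / 35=4.63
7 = 7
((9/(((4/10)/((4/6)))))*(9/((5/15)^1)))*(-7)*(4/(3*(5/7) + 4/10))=-396900/89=-4459.55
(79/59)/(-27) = -79/1593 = -0.05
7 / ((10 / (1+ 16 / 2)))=63 / 10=6.30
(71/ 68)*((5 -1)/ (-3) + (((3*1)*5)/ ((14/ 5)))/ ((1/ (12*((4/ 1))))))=5609/ 21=267.10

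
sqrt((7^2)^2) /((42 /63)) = 147 /2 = 73.50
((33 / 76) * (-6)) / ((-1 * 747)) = 11 / 3154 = 0.00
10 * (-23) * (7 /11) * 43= -69230 /11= -6293.64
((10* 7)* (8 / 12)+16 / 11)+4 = 1720 / 33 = 52.12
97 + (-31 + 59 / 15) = 1049 / 15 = 69.93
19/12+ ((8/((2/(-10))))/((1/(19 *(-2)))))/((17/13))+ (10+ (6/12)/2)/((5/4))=1195579/1020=1172.14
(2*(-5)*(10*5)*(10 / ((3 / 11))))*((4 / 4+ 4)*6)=-550000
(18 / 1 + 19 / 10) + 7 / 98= 699 / 35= 19.97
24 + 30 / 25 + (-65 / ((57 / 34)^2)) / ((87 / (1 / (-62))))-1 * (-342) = 16088235158 / 43812765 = 367.20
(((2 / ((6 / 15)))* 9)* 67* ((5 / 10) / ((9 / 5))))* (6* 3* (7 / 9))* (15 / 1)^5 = 8903671875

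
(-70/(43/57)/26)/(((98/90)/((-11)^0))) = -12825/3913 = -3.28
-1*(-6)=6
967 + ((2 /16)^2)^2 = 3960833 /4096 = 967.00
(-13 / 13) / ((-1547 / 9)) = 9 / 1547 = 0.01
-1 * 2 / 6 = -1 / 3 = -0.33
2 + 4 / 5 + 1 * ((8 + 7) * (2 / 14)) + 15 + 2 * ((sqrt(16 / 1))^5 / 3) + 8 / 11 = 812354 / 1155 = 703.34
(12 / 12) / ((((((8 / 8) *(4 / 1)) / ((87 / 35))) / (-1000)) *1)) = -4350 / 7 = -621.43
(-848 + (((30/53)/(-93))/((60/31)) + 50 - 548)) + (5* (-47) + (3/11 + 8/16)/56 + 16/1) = -306562633/195888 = -1564.99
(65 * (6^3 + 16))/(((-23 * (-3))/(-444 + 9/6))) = -2224300/23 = -96708.70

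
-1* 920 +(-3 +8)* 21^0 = -915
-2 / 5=-0.40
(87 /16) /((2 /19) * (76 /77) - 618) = -6699 /761248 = -0.01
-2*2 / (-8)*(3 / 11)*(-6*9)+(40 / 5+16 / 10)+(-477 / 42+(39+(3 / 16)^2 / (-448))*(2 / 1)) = 31034151 / 450560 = 68.88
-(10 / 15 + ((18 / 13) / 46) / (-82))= -49009 / 73554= -0.67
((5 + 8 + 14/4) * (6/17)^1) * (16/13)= 1584/221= 7.17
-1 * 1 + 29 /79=-50 /79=-0.63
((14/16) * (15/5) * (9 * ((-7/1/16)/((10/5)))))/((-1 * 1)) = 1323/256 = 5.17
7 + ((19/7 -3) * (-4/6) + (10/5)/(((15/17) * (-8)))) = 967/140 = 6.91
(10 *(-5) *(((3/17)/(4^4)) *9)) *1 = -675/2176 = -0.31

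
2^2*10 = 40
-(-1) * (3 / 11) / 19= 3 / 209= 0.01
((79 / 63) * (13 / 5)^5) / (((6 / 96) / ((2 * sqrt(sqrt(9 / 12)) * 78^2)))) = 317256501952 * sqrt(2) * 3^(1 / 4) / 21875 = 26993411.87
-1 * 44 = -44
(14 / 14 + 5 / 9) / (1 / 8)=112 / 9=12.44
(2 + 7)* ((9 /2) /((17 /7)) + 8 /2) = 1791 /34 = 52.68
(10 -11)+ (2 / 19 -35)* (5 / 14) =-3581 / 266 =-13.46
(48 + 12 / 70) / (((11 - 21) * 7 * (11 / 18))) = -15174 / 13475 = -1.13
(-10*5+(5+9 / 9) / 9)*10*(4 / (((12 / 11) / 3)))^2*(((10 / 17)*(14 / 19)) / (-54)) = 12535600 / 26163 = 479.13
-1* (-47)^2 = -2209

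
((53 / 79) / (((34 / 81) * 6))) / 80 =1431 / 429760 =0.00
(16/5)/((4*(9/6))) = 8/15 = 0.53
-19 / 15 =-1.27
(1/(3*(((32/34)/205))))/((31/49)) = 170765/1488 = 114.76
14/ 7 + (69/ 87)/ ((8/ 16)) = 104/ 29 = 3.59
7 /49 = 1 /7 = 0.14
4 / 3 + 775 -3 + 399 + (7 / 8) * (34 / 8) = 112901 / 96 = 1176.05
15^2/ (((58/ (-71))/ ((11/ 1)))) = -175725/ 58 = -3029.74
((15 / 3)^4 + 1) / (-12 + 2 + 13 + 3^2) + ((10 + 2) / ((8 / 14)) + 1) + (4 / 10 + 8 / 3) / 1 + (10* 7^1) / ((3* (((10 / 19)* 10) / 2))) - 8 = 781 / 10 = 78.10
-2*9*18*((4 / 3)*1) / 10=-216 / 5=-43.20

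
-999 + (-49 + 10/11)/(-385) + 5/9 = -998.32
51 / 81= 17 / 27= 0.63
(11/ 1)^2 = 121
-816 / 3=-272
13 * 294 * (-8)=-30576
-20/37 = -0.54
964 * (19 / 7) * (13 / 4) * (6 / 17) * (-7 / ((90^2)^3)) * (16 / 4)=-0.00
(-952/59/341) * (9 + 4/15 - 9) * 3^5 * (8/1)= -2467584/100595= -24.53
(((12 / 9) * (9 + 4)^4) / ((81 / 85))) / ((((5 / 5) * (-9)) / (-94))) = 912809560 / 2187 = 417379.77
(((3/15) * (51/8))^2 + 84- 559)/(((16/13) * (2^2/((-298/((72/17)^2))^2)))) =-18257289497663827/687970713600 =-26537.89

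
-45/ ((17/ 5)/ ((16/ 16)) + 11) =-3.12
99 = 99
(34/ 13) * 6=15.69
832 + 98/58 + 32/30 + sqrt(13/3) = sqrt(39)/3 + 363119/435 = 836.84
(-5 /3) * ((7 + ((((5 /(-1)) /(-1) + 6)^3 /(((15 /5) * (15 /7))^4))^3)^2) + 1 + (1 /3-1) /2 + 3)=-18.15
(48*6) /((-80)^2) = 9 /200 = 0.04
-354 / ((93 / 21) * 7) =-354 / 31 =-11.42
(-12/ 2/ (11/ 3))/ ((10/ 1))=-9/ 55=-0.16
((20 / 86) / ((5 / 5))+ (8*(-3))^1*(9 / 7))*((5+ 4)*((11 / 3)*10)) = -3041940 / 301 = -10106.11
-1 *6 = -6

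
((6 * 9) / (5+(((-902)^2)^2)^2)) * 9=2 / 1803208835669381977127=0.00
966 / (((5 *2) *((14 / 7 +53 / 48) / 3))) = 69552 / 745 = 93.36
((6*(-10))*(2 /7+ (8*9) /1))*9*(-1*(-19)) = -5191560 /7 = -741651.43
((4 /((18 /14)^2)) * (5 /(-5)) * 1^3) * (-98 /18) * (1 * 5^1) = 48020 /729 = 65.87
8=8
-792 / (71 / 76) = -60192 / 71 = -847.77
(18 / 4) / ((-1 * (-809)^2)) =-9 / 1308962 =-0.00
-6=-6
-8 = -8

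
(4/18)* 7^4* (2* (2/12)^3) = 2401/486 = 4.94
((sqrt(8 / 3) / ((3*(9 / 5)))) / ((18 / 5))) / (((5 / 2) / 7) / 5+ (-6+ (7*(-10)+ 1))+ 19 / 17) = -5950*sqrt(6) / 12806343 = -0.00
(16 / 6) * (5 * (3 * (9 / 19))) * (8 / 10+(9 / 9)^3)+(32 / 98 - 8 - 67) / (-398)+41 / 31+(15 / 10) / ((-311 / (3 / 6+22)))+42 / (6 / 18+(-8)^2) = 49861816186281 / 1378929747188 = 36.16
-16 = -16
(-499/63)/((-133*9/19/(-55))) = -27445/3969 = -6.91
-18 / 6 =-3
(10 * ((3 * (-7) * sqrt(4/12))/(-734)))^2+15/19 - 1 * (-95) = 245203805/2559091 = 95.82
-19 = -19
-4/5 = -0.80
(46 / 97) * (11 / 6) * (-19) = -4807 / 291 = -16.52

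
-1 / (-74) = 1 / 74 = 0.01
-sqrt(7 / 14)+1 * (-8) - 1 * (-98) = 90 - sqrt(2) / 2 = 89.29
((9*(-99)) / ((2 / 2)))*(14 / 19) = -12474 / 19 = -656.53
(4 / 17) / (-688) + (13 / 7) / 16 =9475 / 81872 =0.12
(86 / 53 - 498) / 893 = -26308 / 47329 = -0.56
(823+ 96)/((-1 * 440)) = -919/440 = -2.09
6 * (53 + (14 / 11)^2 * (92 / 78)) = 518246 / 1573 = 329.46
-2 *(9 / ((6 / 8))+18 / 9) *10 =-280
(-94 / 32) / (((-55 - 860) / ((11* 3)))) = 517 / 4880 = 0.11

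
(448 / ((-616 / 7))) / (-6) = 28 / 33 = 0.85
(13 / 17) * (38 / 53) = 494 / 901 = 0.55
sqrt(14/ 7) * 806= 806 * sqrt(2)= 1139.86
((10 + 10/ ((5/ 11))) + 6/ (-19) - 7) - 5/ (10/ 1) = 919/ 38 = 24.18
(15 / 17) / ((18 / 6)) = 5 / 17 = 0.29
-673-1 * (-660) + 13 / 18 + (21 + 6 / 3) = 193 / 18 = 10.72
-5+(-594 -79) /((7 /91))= -8754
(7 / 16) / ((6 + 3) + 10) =7 / 304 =0.02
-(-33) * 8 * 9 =2376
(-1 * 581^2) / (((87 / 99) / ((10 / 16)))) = -55697565 / 232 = -240075.71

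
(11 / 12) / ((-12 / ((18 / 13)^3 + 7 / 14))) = -152471 / 632736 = -0.24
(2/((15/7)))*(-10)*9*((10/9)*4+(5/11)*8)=-22400/33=-678.79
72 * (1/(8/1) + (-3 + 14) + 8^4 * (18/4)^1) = 1327905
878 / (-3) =-878 / 3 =-292.67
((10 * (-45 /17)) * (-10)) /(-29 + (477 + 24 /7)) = 0.59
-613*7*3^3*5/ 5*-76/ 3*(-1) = -2935044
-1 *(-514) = 514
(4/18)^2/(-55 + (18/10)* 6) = -20/17901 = -0.00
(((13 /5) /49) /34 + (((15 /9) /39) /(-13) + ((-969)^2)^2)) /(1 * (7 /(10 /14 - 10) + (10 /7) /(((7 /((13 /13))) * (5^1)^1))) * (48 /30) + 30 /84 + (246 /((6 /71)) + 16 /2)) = 302118715.80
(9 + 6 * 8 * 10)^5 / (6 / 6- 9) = -3495057367681.12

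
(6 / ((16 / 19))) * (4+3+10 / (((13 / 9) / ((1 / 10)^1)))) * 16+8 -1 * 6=11426 / 13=878.92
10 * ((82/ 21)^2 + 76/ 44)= 823430/ 4851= 169.74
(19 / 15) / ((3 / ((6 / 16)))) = 19 / 120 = 0.16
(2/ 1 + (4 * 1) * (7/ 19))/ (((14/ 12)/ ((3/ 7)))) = 1188/ 931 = 1.28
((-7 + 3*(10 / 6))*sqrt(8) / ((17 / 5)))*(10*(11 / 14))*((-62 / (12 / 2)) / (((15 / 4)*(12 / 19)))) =129580*sqrt(2) / 3213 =57.04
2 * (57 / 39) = 38 / 13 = 2.92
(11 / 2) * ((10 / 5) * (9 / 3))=33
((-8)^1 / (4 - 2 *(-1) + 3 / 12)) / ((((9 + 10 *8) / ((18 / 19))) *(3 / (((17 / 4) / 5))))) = -816 / 211375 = -0.00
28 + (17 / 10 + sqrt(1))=307 / 10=30.70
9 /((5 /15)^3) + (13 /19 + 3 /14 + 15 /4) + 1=132281 /532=248.65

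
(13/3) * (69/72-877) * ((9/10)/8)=-54665/128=-427.07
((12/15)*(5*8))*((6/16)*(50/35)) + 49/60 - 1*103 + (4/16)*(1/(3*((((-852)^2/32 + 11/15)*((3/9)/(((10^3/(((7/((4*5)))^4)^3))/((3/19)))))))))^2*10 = 90848624187249535198671362034560605633560181/5323940846559286276716536820950940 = 17064168593.45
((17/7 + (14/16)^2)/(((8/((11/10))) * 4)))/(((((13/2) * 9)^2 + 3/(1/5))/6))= 15741/82127360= 0.00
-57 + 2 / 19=-1081 / 19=-56.89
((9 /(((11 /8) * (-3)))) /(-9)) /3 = 8 /99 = 0.08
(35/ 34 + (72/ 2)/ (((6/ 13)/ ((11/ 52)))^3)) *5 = 146735/ 6528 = 22.48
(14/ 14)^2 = 1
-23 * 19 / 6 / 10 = -437 / 60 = -7.28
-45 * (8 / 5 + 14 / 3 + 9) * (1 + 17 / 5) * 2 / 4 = -1511.40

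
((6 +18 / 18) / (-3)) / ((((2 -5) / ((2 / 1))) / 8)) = 112 / 9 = 12.44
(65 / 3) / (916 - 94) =65 / 2466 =0.03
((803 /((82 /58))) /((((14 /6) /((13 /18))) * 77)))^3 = 11.90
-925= -925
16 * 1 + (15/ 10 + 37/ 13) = 529/ 26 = 20.35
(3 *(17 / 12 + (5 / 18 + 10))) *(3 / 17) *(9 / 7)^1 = 3789 / 476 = 7.96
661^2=436921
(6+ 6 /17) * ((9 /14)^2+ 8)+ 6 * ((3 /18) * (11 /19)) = 50300 /931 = 54.03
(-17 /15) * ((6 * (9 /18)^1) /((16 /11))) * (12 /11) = -51 /20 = -2.55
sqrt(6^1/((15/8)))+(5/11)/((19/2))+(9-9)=10/209+4 *sqrt(5)/5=1.84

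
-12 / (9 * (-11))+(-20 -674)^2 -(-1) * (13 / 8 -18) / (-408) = 5764221579 / 11968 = 481636.16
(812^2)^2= 434734510336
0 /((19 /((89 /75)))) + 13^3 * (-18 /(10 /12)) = -237276 /5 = -47455.20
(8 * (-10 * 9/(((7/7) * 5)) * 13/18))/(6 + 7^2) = -104/55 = -1.89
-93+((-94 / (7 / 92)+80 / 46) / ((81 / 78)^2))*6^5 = -1432226429 / 161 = -8895816.33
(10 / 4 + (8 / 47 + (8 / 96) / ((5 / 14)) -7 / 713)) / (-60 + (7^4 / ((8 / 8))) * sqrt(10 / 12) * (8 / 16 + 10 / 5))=139639296 / 24145135438475 + 6984873952 * sqrt(30) / 72435406315425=0.00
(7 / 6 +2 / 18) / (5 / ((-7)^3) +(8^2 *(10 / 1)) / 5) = 0.01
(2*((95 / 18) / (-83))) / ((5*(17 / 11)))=-209 / 12699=-0.02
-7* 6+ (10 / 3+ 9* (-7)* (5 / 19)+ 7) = -2750 / 57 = -48.25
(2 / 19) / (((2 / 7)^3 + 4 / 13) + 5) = 8918 / 451649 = 0.02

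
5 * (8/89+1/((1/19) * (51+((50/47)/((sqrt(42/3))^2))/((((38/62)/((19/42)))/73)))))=147282910/67755077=2.17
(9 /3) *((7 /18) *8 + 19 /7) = 367 /21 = 17.48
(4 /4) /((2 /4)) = 2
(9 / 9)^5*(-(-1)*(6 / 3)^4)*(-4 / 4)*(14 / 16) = -14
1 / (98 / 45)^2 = 0.21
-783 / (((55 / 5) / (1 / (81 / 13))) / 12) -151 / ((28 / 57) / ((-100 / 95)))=14359 / 77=186.48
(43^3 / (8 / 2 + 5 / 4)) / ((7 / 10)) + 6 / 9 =1060126 / 49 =21635.22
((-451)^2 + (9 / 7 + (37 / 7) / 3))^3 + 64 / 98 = 77935738821707015173 / 9261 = 8415477682939964.93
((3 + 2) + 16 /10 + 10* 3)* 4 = 732 /5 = 146.40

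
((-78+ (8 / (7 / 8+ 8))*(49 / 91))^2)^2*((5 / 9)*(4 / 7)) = 524048435129371469120 / 45724330325583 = 11461041.23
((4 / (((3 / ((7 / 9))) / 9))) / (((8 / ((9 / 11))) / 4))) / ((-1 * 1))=-42 / 11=-3.82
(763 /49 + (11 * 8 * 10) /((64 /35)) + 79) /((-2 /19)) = -306337 /56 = -5470.30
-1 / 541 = -0.00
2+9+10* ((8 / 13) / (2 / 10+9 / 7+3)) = 25251 / 2041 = 12.37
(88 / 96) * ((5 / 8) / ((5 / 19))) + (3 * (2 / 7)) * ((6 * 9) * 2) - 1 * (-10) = 70391 / 672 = 104.75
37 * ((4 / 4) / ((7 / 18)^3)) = 215784 / 343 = 629.11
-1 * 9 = -9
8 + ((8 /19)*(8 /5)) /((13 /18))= 8.93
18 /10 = 9 /5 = 1.80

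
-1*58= -58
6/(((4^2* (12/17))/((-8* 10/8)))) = -85/16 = -5.31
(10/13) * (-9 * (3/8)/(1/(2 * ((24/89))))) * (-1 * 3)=4860/1157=4.20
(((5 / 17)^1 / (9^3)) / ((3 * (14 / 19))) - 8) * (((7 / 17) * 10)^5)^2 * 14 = -11762136604992970000000000 / 74952637224793371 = -156927588.41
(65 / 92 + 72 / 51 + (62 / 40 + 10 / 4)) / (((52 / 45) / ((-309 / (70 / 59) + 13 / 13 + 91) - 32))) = -1522798461 / 1423240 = -1069.95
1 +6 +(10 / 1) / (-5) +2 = 7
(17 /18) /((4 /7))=119 /72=1.65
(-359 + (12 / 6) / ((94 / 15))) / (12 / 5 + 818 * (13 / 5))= -42145 / 250181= -0.17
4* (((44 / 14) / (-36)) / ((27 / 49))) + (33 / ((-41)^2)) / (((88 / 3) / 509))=-957809 / 3267864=-0.29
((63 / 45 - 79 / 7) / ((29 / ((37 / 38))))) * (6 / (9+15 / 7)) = -6401 / 35815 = -0.18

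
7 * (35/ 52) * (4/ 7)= 35/ 13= 2.69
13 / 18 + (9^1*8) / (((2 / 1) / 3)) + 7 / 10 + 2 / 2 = 4969 / 45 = 110.42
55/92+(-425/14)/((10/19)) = -9190/161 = -57.08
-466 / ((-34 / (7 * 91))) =148421 / 17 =8730.65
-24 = -24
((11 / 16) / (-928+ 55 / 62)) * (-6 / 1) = 0.00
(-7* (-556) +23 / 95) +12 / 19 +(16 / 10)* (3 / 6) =369899 / 95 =3893.67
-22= -22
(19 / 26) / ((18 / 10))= 95 / 234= 0.41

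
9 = 9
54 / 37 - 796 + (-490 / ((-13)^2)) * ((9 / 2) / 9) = -4977327 / 6253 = -795.99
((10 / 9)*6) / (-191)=-20 / 573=-0.03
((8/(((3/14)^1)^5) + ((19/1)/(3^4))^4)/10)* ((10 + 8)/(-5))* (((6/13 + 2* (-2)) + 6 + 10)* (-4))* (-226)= -275608408556752/3838185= -71806963.07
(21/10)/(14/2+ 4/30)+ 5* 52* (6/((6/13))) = 723383/214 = 3380.29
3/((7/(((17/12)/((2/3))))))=51/56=0.91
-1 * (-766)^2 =-586756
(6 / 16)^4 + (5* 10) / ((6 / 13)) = 1331443 / 12288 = 108.35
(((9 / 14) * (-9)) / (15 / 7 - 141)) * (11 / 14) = 11 / 336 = 0.03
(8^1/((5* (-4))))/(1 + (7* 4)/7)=-2/25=-0.08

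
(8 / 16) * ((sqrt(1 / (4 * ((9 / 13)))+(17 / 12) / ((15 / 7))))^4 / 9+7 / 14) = 22457 / 72900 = 0.31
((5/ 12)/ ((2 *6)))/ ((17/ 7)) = 0.01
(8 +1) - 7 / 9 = 74 / 9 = 8.22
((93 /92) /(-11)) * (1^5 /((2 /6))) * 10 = -1395 /506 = -2.76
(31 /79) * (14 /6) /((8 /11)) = 2387 /1896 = 1.26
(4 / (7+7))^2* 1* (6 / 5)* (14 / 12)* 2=8 / 35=0.23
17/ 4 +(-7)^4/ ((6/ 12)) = 19225/ 4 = 4806.25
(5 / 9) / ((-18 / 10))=-25 / 81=-0.31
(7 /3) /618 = 7 /1854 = 0.00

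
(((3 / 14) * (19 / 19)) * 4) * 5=30 / 7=4.29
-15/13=-1.15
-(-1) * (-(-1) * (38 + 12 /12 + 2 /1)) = 41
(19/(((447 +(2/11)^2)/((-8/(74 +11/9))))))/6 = -27588/36619607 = -0.00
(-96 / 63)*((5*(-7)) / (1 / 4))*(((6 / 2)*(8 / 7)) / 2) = 2560 / 7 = 365.71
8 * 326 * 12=31296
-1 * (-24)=24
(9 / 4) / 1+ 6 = 33 / 4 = 8.25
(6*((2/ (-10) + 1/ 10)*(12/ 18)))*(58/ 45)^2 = -6728/ 10125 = -0.66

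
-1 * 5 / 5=-1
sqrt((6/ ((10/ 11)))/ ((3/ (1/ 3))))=sqrt(165)/ 15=0.86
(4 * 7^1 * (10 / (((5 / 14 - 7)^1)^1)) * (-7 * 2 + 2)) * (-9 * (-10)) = 1411200 / 31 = 45522.58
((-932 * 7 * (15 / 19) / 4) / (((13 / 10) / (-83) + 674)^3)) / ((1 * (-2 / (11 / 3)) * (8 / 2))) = 6411519104375 / 3326115227074050717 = 0.00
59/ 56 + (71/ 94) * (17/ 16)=19541/ 10528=1.86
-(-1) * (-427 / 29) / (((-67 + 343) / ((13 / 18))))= -5551 / 144072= -0.04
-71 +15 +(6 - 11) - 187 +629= 381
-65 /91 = -5 /7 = -0.71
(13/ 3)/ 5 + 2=43/ 15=2.87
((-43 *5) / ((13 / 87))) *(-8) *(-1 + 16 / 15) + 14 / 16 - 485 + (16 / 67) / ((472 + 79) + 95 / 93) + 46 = 58891976365 / 178861592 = 329.26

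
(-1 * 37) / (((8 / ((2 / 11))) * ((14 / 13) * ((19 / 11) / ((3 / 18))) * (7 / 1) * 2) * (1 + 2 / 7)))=-481 / 114912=-0.00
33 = 33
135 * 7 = 945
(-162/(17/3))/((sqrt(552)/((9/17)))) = -729 * sqrt(138)/13294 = -0.64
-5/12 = -0.42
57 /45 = 19 /15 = 1.27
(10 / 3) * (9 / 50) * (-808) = -2424 / 5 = -484.80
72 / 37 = 1.95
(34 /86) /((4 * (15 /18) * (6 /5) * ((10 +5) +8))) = 17 /3956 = 0.00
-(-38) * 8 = 304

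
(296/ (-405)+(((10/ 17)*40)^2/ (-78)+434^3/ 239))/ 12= 31095351825908/ 1090976445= 28502.31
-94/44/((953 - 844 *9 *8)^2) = -47/78712352950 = -0.00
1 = 1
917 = 917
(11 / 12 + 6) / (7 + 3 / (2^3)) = 166 / 177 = 0.94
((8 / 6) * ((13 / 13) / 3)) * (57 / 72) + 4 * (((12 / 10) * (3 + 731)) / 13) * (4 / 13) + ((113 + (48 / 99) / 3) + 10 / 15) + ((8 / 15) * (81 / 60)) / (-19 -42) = 30243838607 / 153088650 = 197.56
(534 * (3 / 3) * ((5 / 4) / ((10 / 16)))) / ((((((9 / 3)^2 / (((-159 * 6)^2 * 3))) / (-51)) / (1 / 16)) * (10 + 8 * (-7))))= 1032754131 / 46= 22451176.76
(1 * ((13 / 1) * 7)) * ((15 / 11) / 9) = 455 / 33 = 13.79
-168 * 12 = -2016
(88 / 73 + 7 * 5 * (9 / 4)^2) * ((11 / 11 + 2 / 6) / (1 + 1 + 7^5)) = 208363 / 14724684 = 0.01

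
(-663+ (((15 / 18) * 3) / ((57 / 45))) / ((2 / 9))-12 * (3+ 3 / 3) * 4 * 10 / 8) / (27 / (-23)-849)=520973 / 495368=1.05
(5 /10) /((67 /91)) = 91 /134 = 0.68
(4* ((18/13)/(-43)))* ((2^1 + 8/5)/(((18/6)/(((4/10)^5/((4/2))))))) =-6912/8734375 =-0.00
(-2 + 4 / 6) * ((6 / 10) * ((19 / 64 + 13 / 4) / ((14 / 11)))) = -2497 / 1120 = -2.23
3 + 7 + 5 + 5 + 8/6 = 64/3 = 21.33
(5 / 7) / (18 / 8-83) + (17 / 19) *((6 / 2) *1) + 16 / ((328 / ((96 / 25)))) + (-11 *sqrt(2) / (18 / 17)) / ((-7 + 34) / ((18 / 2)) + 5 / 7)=6634337 / 2317525-1309 *sqrt(2) / 468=-1.09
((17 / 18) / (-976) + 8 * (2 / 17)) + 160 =160.94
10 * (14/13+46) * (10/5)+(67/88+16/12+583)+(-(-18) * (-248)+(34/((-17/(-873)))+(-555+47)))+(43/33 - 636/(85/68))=-12623261/5720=-2206.86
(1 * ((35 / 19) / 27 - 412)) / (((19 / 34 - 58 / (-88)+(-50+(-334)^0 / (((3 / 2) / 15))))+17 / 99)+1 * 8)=158068108 / 11745933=13.46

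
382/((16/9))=1719/8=214.88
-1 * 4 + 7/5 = -13/5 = -2.60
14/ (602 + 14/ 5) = 5/ 216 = 0.02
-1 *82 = -82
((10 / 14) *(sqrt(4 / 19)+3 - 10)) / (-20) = 1 / 4 - sqrt(19) / 266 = 0.23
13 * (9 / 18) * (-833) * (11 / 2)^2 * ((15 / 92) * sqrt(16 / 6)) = -6551545 * sqrt(6) / 368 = -43608.54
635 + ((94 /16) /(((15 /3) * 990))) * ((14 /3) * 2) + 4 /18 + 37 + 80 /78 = 259945277 /386100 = 673.26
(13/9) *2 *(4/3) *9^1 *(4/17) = 416/51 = 8.16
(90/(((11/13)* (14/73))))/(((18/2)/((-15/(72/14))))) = -179.73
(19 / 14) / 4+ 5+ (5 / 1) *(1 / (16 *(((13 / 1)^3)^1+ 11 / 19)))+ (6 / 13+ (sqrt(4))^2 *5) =1568539409 / 60793824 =25.80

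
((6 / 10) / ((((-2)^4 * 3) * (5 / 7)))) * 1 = 7 / 400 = 0.02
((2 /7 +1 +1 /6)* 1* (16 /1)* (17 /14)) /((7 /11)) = 45628 /1029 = 44.34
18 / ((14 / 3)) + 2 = 41 / 7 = 5.86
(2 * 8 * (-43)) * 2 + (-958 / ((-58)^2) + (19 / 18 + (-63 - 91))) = -11574736 / 7569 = -1529.23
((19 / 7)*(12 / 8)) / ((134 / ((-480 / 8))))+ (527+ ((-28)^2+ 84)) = 653400 / 469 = 1393.18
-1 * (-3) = 3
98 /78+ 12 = 517 /39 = 13.26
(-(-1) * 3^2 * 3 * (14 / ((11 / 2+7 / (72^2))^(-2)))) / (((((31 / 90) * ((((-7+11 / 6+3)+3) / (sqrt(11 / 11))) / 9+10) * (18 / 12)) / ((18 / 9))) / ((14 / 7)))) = 5693333527 / 648768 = 8775.61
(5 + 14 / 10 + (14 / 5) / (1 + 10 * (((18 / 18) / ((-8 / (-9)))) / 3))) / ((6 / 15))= 332 / 19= 17.47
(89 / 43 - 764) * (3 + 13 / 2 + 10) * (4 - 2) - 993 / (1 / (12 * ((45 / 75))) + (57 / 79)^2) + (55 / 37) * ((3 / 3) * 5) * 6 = -7349431855359 / 235736879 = -31176.42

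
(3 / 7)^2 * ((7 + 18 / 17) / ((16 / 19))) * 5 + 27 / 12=147123 / 13328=11.04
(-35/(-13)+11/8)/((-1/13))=-423/8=-52.88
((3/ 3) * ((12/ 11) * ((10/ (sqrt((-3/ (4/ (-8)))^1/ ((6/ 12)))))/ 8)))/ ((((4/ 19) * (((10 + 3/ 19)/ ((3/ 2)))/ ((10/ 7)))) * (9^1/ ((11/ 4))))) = 9025 * sqrt(3)/ 129696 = 0.12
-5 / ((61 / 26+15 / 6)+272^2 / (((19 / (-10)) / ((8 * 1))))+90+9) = 247 / 15383542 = 0.00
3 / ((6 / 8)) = 4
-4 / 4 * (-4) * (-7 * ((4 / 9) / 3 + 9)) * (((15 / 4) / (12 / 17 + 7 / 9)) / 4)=-146965 / 908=-161.86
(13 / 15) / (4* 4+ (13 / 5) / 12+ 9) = 52 / 1513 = 0.03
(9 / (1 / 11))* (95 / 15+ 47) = 5280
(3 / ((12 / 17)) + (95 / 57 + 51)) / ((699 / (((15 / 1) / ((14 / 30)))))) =17075 / 6524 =2.62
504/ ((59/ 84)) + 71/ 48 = 2036317/ 2832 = 719.04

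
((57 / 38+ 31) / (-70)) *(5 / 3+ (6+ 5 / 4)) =-1391 / 336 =-4.14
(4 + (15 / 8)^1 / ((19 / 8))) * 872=4176.42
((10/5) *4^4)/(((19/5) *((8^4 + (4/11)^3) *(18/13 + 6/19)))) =34606/1788885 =0.02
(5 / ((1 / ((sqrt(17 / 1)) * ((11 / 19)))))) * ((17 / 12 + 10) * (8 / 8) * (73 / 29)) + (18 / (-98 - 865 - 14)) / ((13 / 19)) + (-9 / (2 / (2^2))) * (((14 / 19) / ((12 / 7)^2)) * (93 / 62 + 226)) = -1982233549 / 1930552 + 550055 * sqrt(17) / 6612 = -683.77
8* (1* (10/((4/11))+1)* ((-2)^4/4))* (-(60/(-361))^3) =10368000/2476099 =4.19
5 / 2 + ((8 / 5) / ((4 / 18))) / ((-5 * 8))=58 / 25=2.32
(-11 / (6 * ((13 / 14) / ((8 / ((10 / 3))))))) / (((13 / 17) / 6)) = -37.18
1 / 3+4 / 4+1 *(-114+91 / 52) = -110.92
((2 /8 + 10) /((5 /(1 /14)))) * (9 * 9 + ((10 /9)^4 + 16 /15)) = 112430077 /9185400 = 12.24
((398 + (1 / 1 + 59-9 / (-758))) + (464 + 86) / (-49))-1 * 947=-18578897 / 37142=-500.21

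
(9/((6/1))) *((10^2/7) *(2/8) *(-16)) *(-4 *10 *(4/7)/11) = 178.11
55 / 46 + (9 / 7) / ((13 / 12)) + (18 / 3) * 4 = 110437 / 4186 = 26.38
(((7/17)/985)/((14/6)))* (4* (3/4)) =9/16745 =0.00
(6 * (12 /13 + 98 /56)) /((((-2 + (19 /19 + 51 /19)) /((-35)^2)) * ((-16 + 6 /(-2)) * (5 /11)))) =-1123815 /832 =-1350.74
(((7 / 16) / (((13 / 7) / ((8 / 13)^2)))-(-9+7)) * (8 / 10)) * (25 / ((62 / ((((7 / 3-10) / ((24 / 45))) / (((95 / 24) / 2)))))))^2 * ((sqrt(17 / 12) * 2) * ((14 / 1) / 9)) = 5665590000 * sqrt(51) / 762185437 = 53.08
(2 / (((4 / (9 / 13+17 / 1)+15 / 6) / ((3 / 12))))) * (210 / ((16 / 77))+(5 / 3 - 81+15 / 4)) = 2580715 / 15048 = 171.50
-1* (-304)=304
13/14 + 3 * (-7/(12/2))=-18/7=-2.57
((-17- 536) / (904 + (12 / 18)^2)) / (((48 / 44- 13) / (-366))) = -910791 / 48470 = -18.79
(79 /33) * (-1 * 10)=-790 /33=-23.94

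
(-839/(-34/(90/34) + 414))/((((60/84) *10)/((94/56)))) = -354897/722080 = -0.49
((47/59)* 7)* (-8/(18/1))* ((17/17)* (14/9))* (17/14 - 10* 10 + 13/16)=3610117/9558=377.71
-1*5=-5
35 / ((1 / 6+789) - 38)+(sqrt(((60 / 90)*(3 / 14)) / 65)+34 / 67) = sqrt(455) / 455+167308 / 301969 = 0.60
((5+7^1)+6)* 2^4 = 288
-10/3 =-3.33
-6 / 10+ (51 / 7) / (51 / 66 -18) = -13569 / 13265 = -1.02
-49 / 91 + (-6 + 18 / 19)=-1381 / 247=-5.59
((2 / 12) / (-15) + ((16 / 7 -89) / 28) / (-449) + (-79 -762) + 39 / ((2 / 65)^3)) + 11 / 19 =201344838178039 / 150486840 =1337956.45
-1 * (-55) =55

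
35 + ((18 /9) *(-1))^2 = 39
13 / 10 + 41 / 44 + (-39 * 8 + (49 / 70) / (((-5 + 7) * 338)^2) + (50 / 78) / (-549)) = -5129182045969 / 16558068384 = -309.77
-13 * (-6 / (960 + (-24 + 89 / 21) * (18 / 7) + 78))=637 / 8062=0.08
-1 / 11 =-0.09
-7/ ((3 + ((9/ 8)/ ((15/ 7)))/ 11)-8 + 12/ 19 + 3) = 58520/ 11041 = 5.30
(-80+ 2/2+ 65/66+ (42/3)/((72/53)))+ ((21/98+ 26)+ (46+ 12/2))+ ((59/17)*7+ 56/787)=1293207977/37086588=34.87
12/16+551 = 2207/4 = 551.75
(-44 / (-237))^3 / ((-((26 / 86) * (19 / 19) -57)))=1831456 / 16227392607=0.00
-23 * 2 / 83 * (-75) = 3450 / 83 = 41.57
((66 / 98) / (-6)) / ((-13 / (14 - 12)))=11 / 637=0.02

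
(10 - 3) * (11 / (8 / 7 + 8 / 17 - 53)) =-9163 / 6115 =-1.50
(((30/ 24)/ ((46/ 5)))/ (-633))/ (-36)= 25/ 4192992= 0.00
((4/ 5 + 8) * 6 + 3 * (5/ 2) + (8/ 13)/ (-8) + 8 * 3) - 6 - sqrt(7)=10169/ 130 - sqrt(7)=75.58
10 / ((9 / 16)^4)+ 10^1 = 720970 / 6561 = 109.89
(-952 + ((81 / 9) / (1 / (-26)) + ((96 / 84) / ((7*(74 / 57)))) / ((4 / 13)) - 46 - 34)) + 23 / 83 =-190403212 / 150479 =-1265.31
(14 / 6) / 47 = 7 / 141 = 0.05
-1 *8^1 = -8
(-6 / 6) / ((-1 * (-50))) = -1 / 50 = -0.02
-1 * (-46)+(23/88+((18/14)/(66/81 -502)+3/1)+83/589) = 60634869745/1227433592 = 49.40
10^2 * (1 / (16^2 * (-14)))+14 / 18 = 6047 / 8064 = 0.75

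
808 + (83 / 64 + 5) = 52115 / 64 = 814.30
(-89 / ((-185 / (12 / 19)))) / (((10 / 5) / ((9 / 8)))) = 2403 / 14060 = 0.17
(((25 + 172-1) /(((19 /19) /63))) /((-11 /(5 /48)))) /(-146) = 5145 /6424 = 0.80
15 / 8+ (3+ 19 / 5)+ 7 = 627 / 40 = 15.68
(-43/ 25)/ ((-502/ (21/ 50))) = 903/ 627500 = 0.00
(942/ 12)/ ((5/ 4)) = 314/ 5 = 62.80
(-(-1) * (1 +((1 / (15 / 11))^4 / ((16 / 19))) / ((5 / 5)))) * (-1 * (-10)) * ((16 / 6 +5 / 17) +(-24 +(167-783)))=-35353847531 / 4131000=-8558.18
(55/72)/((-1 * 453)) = -55/32616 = -0.00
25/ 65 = 5/ 13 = 0.38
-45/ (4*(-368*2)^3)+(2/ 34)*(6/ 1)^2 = 2.12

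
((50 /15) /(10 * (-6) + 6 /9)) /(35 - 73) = 5 /3382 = 0.00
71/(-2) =-71/2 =-35.50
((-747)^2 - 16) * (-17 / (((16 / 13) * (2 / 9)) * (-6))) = 369949359 / 64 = 5780458.73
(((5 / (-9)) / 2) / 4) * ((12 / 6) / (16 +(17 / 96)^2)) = -256 / 29549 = -0.01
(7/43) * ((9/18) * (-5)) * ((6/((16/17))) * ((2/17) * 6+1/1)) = -3045/688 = -4.43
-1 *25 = -25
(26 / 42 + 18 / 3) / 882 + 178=3297055 / 18522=178.01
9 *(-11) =-99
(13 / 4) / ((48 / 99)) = 429 / 64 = 6.70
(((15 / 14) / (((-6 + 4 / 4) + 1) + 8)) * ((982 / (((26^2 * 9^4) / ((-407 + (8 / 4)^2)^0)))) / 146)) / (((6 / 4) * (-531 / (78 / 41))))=-2455 / 2530354678488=-0.00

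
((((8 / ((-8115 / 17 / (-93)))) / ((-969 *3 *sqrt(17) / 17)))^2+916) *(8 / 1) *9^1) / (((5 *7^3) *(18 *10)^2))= 0.00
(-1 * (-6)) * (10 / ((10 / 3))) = 18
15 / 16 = 0.94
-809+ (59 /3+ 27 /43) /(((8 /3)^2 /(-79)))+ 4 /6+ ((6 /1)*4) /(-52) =-55502255 /53664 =-1034.25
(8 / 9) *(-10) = -80 / 9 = -8.89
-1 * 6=-6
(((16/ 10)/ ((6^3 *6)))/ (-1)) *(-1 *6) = 1/ 135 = 0.01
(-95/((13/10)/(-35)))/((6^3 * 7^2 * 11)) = 2375/108108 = 0.02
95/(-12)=-95/12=-7.92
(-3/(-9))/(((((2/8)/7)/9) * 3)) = 28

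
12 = 12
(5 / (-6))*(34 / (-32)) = 85 / 96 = 0.89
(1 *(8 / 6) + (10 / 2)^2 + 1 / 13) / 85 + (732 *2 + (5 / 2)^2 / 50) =7767367 / 5304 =1464.44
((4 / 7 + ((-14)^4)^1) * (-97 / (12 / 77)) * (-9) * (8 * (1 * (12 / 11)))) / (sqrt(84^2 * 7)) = 156509112 * sqrt(7) / 49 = 8450697.72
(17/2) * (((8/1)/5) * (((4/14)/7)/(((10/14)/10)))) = 272/35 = 7.77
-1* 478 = -478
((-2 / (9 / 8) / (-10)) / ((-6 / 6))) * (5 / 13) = -8 / 117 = -0.07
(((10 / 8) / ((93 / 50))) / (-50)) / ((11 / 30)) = -25 / 682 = -0.04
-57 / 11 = -5.18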